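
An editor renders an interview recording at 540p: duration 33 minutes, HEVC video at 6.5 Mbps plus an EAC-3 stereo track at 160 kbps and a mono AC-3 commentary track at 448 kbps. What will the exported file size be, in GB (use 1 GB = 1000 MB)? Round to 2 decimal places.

33 min = 1980 s
Audio total: 160 + 448 = 608 kbps = 0.608 Mbps.
Total bitrate: 6.5 + 0.608 = 7.108 Mbps.
Stream data: 7.108 Mbps × 1980 s = 14073.8 Mb.
14,074 Mb ÷ 8 = 1,759 MB → 1.759 GB.

1.76 GB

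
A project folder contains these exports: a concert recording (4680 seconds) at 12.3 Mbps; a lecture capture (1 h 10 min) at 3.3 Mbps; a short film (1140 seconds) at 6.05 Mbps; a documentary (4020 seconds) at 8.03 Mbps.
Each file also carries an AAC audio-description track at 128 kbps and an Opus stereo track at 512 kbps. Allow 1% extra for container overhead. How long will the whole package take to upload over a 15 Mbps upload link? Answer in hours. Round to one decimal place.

2.2 hours

Audio total: 128 + 512 = 640 kbps = 0.640 Mbps.
concert recording: 12.940 Mbps × 4680 s × 1.01 = 61164.8 Mb
lecture capture: 3.940 Mbps × 4200 s × 1.01 = 16713.5 Mb
short film: 6.690 Mbps × 1140 s × 1.01 = 7702.9 Mb
documentary: 8.670 Mbps × 4020 s × 1.01 = 35201.9 Mb
Total: 120783.1 Mb = 15097.9 MB.
At 15 Mbps: 120783.1 / 15 = 8052 s ≈ 2.24 hours.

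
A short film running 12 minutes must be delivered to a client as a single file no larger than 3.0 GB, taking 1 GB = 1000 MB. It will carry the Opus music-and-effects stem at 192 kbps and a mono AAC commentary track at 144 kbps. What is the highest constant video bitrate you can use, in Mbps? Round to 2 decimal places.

33.00 Mbps

Budget: 3.0 GB = 24000.0 Mb.
12 min = 720 s
Total bitrate budget: 24000.0 Mb / 720 s = 33.333 Mbps.
Audio total: 192 + 144 = 336 kbps = 0.336 Mbps.
Video: 33.333 − 0.336 = 32.997 Mbps.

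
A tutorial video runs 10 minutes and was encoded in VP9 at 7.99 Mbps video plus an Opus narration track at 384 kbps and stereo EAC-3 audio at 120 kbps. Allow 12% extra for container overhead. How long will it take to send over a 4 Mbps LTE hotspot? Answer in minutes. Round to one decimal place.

10 min = 600 s
Audio total: 384 + 120 = 504 kbps = 0.504 Mbps.
Total bitrate: 8.494 Mbps.
File: 8.494 Mbps × 600 s = 5096.4 Mb.
With 12% container overhead: ×1.12. → 5708.0 Mb.
At 4 Mbps: 5708.0 / 4 = 1427.0 s ≈ 23.8 minutes.

23.8 minutes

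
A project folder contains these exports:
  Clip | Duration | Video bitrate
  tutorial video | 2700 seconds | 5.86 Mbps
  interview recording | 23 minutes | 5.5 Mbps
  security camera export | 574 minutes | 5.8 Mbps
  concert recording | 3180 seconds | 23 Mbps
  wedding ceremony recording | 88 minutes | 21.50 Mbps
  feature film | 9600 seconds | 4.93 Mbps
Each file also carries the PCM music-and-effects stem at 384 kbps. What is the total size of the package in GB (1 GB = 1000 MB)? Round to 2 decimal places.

Audio: 384 kbps = 0.384 Mbps.
tutorial video: 6.244 Mbps × 2700 s = 16858.8 Mb
interview recording: 5.884 Mbps × 1380 s = 8119.9 Mb
security camera export: 6.184 Mbps × 34440 s = 212977.0 Mb
concert recording: 23.384 Mbps × 3180 s = 74361.1 Mb
wedding ceremony recording: 21.884 Mbps × 5280 s = 115547.5 Mb
feature film: 5.314 Mbps × 9600 s = 51014.4 Mb
Total: 478878.7 Mb = 59859.8 MB.
= 59.86 GB.

59.86 GB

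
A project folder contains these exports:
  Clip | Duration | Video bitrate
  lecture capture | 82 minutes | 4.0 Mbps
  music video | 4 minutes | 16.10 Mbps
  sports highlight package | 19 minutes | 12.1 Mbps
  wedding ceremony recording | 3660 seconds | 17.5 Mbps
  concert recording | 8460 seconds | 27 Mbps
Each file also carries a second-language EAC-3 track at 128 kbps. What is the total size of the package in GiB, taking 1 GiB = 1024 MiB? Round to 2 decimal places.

Audio: 128 kbps = 0.128 Mbps.
lecture capture: 4.128 Mbps × 4920 s = 20309.8 Mb
music video: 16.228 Mbps × 240 s = 3894.7 Mb
sports highlight package: 12.228 Mbps × 1140 s = 13939.9 Mb
wedding ceremony recording: 17.628 Mbps × 3660 s = 64518.5 Mb
concert recording: 27.128 Mbps × 8460 s = 229502.9 Mb
Total: 332165.8 Mb = 41520.7 MB.
= 38.67 GiB.

38.67 GiB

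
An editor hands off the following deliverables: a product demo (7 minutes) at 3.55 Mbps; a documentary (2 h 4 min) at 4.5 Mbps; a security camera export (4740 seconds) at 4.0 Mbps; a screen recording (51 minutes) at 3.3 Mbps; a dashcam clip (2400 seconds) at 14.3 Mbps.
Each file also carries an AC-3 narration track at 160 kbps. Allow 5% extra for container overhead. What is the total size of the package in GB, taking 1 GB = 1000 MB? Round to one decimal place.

13.3 GB

Audio: 160 kbps = 0.160 Mbps.
product demo: 3.710 Mbps × 420 s × 1.05 = 1636.1 Mb
documentary: 4.660 Mbps × 7440 s × 1.05 = 36403.9 Mb
security camera export: 4.160 Mbps × 4740 s × 1.05 = 20704.3 Mb
screen recording: 3.460 Mbps × 3060 s × 1.05 = 11117.0 Mb
dashcam clip: 14.460 Mbps × 2400 s × 1.05 = 36439.2 Mb
Total: 106300.5 Mb = 13287.6 MB.
= 13.29 GB.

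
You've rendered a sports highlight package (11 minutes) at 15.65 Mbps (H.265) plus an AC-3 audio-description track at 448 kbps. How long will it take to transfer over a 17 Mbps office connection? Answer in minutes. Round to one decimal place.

10.4 minutes

11 min = 660 s
Audio: 448 kbps = 0.448 Mbps.
Total bitrate: 16.098 Mbps.
File: 16.098 Mbps × 660 s = 10624.7 Mb.
At 17 Mbps: 10624.7 / 17 = 625.0 s ≈ 10.4 minutes.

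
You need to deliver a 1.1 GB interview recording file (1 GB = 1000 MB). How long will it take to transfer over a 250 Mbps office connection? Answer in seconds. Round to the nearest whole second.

35 seconds

File: 1.1 GB = 8800.0 Mb.
At 250 Mbps: 8800.0 / 250 = 35.2 s ≈ 35.2 seconds.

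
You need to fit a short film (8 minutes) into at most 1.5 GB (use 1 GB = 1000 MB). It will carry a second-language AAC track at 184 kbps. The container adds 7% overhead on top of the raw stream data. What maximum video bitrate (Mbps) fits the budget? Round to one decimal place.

Budget: 1.5 GB = 12000.0 Mb.
Stream payload after overhead: 12000.0 / 1.07 = 11215.0 Mb.
8 min = 480 s
Total bitrate budget: 11215.0 Mb / 480 s = 23.364 Mbps.
Audio: 184 kbps = 0.184 Mbps.
Video: 23.364 − 0.184 = 23.180 Mbps.

23.2 Mbps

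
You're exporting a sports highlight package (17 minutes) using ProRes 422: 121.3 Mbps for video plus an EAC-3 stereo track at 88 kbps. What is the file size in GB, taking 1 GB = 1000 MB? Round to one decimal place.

17 min = 1020 s
Audio: 88 kbps = 0.088 Mbps.
Total bitrate: 121.3 + 0.088 = 121.388 Mbps.
Stream data: 121.388 Mbps × 1020 s = 123815.8 Mb.
123,816 Mb ÷ 8 = 15,477 MB → 15.48 GB.

15.5 GB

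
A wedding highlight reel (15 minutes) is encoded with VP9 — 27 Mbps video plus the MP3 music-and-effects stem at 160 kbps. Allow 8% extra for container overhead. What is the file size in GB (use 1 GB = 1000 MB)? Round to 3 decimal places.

15 min = 900 s
Audio: 160 kbps = 0.160 Mbps.
Total bitrate: 27 + 0.160 = 27.160 Mbps.
Stream data: 27.160 Mbps × 900 s = 24444.0 Mb.
With 8% container overhead: ×1.08.
26,400 Mb ÷ 8 = 3,300 MB → 3.300 GB.

3.300 GB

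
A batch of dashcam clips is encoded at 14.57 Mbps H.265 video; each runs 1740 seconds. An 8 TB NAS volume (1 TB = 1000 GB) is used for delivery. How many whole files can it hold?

Per item: 14.570 Mbps × 1740 s = 25,352 Mb = 3,169 MB.
Capacity: 8 TB = 64,000,000 Mb; 2524.48 items → 2524 complete.

2524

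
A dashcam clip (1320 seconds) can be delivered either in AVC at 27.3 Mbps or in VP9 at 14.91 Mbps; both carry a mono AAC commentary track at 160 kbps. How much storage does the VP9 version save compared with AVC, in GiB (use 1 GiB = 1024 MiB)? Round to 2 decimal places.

1.90 GiB

Audio: 160 kbps = 0.160 Mbps.
AVC: 27.460 Mbps × 1320 s = 36247.2 Mb = 4.220 GiB.
VP9: 15.070 Mbps × 1320 s = 19892.4 Mb = 2.316 GiB.
Saving: 4.220 − 2.316 = 1.904 GiB.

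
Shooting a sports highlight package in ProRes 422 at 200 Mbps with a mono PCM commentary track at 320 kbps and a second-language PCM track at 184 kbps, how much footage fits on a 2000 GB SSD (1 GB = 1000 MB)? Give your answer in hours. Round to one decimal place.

Audio total: 320 + 184 = 504 kbps = 0.504 Mbps.
Total bitrate: 200 + 0.504 = 200.504 Mbps.
Capacity: 2000 GB = 16,000,000 Mb.
Recording time: 16,000,000 / 200.504 = 79,799 s ≈ 22.2 hours.

22.2 hours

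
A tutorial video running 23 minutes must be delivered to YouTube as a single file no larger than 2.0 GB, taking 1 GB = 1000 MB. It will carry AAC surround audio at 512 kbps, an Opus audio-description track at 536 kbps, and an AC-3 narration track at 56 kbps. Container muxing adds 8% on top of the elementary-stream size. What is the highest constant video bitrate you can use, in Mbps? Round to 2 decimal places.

Budget: 2.0 GB = 16000.0 Mb.
Stream payload after overhead: 16000.0 / 1.08 = 14814.8 Mb.
23 min = 1380 s
Total bitrate budget: 14814.8 Mb / 1380 s = 10.735 Mbps.
Audio total: 512 + 536 + 56 = 1104 kbps = 1.104 Mbps.
Video: 10.735 − 1.104 = 9.631 Mbps.

9.63 Mbps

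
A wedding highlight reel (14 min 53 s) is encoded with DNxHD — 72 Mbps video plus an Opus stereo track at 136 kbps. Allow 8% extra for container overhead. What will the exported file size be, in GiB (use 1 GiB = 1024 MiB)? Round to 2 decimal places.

8.10 GiB

14 min 53 s = 893 s
Audio: 136 kbps = 0.136 Mbps.
Total bitrate: 72 + 0.136 = 72.136 Mbps.
Stream data: 72.136 Mbps × 893 s = 64417.4 Mb.
With 8% container overhead: ×1.08.
69,571 Mb = 8,696,355,480 bytes ÷ 1,073,741,824 = 8.099 GiB.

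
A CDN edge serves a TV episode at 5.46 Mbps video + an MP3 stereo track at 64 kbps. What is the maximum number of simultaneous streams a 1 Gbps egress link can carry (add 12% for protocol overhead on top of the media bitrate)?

Audio: 64 kbps = 0.064 Mbps.
Per-viewer media rate: 5.524 Mbps.
On the wire with 12% overhead: 6.187 Mbps.
1 Gbps = 1,000 Mbps; 1,000 / 6.187 = 161.63 → 161 viewers.

161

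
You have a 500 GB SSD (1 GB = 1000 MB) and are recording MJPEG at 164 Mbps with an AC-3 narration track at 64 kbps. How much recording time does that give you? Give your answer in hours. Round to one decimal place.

Audio: 64 kbps = 0.064 Mbps.
Total bitrate: 164 + 0.064 = 164.064 Mbps.
Capacity: 500 GB = 4,000,000 Mb.
Recording time: 4,000,000 / 164.064 = 24,381 s ≈ 6.77 hours.

6.8 hours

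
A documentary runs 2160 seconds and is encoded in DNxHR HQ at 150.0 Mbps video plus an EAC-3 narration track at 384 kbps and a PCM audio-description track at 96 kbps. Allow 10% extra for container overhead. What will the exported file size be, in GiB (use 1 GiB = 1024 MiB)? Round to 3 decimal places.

Audio total: 384 + 96 = 480 kbps = 0.480 Mbps.
Total bitrate: 150.0 + 0.480 = 150.480 Mbps.
Stream data: 150.480 Mbps × 2160 s = 325036.8 Mb.
With 10% container overhead: ×1.10.
357,540 Mb = 44,692,560,000 bytes ÷ 1,073,741,824 = 41.62 GiB.

41.623 GiB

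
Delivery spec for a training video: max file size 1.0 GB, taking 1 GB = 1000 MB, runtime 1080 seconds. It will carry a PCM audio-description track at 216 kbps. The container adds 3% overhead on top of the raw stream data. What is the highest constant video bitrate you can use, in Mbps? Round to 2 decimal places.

Budget: 1.0 GB = 8000.0 Mb.
Stream payload after overhead: 8000.0 / 1.03 = 7767.0 Mb.
Total bitrate budget: 7767.0 Mb / 1080 s = 7.192 Mbps.
Audio: 216 kbps = 0.216 Mbps.
Video: 7.192 − 0.216 = 6.976 Mbps.

6.98 Mbps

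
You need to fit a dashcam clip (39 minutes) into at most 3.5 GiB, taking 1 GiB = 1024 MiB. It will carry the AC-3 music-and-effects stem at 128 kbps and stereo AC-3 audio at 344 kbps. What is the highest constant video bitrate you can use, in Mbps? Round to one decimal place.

12.4 Mbps

Budget: 3.5 GiB = 30064.8 Mb.
39 min = 2340 s
Total bitrate budget: 30064.8 Mb / 2340 s = 12.848 Mbps.
Audio total: 128 + 344 = 472 kbps = 0.472 Mbps.
Video: 12.848 − 0.472 = 12.376 Mbps.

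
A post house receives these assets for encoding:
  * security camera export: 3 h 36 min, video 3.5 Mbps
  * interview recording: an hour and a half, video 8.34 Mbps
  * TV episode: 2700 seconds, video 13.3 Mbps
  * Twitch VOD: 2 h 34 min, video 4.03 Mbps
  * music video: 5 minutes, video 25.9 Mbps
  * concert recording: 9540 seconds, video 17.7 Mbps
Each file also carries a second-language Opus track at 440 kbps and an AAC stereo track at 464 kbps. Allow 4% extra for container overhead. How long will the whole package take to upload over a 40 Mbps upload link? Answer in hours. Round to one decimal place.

Audio total: 440 + 464 = 904 kbps = 0.904 Mbps.
security camera export: 4.404 Mbps × 12960 s × 1.04 = 59358.9 Mb
interview recording: 9.244 Mbps × 5400 s × 1.04 = 51914.3 Mb
TV episode: 14.204 Mbps × 2700 s × 1.04 = 39884.8 Mb
Twitch VOD: 4.934 Mbps × 9240 s × 1.04 = 47413.8 Mb
music video: 26.804 Mbps × 300 s × 1.04 = 8362.8 Mb
concert recording: 18.604 Mbps × 9540 s × 1.04 = 184581.4 Mb
Total: 391516.1 Mb = 48939.5 MB.
At 40 Mbps: 391516.1 / 40 = 9788 s ≈ 2.72 hours.

2.7 hours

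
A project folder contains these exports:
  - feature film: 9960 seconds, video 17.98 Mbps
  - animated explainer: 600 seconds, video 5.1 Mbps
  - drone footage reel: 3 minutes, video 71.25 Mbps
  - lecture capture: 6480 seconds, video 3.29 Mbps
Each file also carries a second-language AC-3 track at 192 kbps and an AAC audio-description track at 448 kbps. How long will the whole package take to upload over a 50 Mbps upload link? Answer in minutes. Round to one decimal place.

75.8 minutes

Audio total: 192 + 448 = 640 kbps = 0.640 Mbps.
feature film: 18.620 Mbps × 9960 s = 185455.2 Mb
animated explainer: 5.740 Mbps × 600 s = 3444.0 Mb
drone footage reel: 71.890 Mbps × 180 s = 12940.2 Mb
lecture capture: 3.930 Mbps × 6480 s = 25466.4 Mb
Total: 227305.8 Mb = 28413.2 MB.
At 50 Mbps: 227305.8 / 50 = 4546 s ≈ 75.8 minutes.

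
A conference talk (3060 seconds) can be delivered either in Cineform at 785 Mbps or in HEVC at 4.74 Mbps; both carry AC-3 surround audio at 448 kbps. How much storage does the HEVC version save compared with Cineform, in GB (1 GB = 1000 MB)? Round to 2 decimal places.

298.45 GB

Audio: 448 kbps = 0.448 Mbps.
Cineform: 785.448 Mbps × 3060 s = 2403470.9 Mb = 300.434 GB.
HEVC: 5.188 Mbps × 3060 s = 15875.3 Mb = 1.984 GB.
Saving: 300.434 − 1.984 = 298.449 GB.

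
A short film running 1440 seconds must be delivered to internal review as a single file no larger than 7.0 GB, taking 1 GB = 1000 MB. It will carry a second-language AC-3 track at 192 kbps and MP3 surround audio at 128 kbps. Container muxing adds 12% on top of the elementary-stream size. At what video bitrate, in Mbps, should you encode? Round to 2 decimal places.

34.40 Mbps

Budget: 7.0 GB = 56000.0 Mb.
Stream payload after overhead: 56000.0 / 1.12 = 50000.0 Mb.
Total bitrate budget: 50000.0 Mb / 1440 s = 34.722 Mbps.
Audio total: 192 + 128 = 320 kbps = 0.320 Mbps.
Video: 34.722 − 0.320 = 34.402 Mbps.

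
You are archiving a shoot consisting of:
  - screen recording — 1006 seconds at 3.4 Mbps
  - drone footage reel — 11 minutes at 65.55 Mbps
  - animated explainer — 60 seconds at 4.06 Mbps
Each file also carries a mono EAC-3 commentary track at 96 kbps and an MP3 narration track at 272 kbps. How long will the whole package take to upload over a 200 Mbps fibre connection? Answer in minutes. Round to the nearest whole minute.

4 minutes

Audio total: 96 + 272 = 368 kbps = 0.368 Mbps.
screen recording: 3.768 Mbps × 1006 s = 3790.6 Mb
drone footage reel: 65.918 Mbps × 660 s = 43505.9 Mb
animated explainer: 4.428 Mbps × 60 s = 265.7 Mb
Total: 47562.2 Mb = 5945.3 MB.
At 200 Mbps: 47562.2 / 200 = 238 s ≈ 3.96 minutes.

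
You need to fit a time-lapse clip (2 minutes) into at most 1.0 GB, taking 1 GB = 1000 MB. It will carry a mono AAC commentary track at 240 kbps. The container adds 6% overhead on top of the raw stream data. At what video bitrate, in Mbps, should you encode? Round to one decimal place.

62.7 Mbps

Budget: 1.0 GB = 8000.0 Mb.
Stream payload after overhead: 8000.0 / 1.06 = 7547.2 Mb.
2 min = 120 s
Total bitrate budget: 7547.2 Mb / 120 s = 62.893 Mbps.
Audio: 240 kbps = 0.240 Mbps.
Video: 62.893 − 0.240 = 62.653 Mbps.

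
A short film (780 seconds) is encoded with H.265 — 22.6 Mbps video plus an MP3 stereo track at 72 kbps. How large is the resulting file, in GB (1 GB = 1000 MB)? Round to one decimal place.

2.2 GB

Audio: 72 kbps = 0.072 Mbps.
Total bitrate: 22.6 + 0.072 = 22.672 Mbps.
Stream data: 22.672 Mbps × 780 s = 17684.2 Mb.
17,684 Mb ÷ 8 = 2,211 MB → 2.211 GB.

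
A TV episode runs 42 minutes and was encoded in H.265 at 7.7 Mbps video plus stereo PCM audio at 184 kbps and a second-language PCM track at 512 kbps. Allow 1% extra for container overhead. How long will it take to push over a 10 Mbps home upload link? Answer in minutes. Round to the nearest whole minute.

42 min = 2520 s
Audio total: 184 + 512 = 696 kbps = 0.696 Mbps.
Total bitrate: 8.396 Mbps.
File: 8.396 Mbps × 2520 s = 21157.9 Mb.
With 1% container overhead: ×1.01. → 21369.5 Mb.
At 10 Mbps: 21369.5 / 10 = 2136.9 s ≈ 35.6 minutes.

36 minutes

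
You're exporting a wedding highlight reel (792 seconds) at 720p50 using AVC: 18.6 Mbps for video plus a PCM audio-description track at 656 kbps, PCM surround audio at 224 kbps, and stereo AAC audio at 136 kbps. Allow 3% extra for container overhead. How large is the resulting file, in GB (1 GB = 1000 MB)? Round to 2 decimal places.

2.00 GB

Audio total: 656 + 224 + 136 = 1016 kbps = 1.016 Mbps.
Total bitrate: 18.6 + 1.016 = 19.616 Mbps.
Stream data: 19.616 Mbps × 792 s = 15535.9 Mb.
With 3% container overhead: ×1.03.
16,002 Mb ÷ 8 = 2,000 MB → 2.000 GB.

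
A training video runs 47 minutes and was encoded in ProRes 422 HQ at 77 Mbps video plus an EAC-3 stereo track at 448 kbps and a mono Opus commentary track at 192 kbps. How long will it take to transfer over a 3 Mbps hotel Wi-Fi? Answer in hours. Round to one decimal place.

47 min = 2820 s
Audio total: 448 + 192 = 640 kbps = 0.640 Mbps.
Total bitrate: 77.640 Mbps.
File: 77.640 Mbps × 2820 s = 218944.8 Mb.
At 3 Mbps: 218944.8 / 3 = 72981.6 s ≈ 20.3 hours.

20.3 hours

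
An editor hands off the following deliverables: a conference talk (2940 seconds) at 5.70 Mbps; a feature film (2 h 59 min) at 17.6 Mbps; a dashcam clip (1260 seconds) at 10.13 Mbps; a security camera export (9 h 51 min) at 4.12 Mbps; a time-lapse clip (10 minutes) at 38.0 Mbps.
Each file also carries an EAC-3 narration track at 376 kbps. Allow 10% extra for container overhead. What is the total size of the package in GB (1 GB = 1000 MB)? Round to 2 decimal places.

55.91 GB

Audio: 376 kbps = 0.376 Mbps.
conference talk: 6.076 Mbps × 2940 s × 1.10 = 19649.8 Mb
feature film: 17.976 Mbps × 10740 s × 1.10 = 212368.5 Mb
dashcam clip: 10.506 Mbps × 1260 s × 1.10 = 14561.3 Mb
security camera export: 4.496 Mbps × 35460 s × 1.10 = 175371.0 Mb
time-lapse clip: 38.376 Mbps × 600 s × 1.10 = 25328.2 Mb
Total: 447278.7 Mb = 55909.8 MB.
= 55.91 GB.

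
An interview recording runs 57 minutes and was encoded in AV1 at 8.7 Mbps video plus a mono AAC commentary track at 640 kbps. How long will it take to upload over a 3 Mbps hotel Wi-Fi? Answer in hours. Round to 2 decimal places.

2.96 hours

57 min = 3420 s
Audio: 640 kbps = 0.640 Mbps.
Total bitrate: 9.340 Mbps.
File: 9.340 Mbps × 3420 s = 31942.8 Mb.
At 3 Mbps: 31942.8 / 3 = 10647.6 s ≈ 2.96 hours.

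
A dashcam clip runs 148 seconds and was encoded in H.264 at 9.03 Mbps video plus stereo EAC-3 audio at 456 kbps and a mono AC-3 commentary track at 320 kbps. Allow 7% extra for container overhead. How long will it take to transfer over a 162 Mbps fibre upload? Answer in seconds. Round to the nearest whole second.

10 seconds

Audio total: 456 + 320 = 776 kbps = 0.776 Mbps.
Total bitrate: 9.806 Mbps.
File: 9.806 Mbps × 148 s = 1451.3 Mb.
With 7% container overhead: ×1.07. → 1552.9 Mb.
At 162 Mbps: 1552.9 / 162 = 9.6 s ≈ 9.59 seconds.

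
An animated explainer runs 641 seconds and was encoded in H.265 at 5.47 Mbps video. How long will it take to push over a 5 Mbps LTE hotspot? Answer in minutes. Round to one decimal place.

File: 5.470 Mbps × 641 s = 3506.3 Mb.
At 5 Mbps: 3506.3 / 5 = 701.3 s ≈ 11.7 minutes.

11.7 minutes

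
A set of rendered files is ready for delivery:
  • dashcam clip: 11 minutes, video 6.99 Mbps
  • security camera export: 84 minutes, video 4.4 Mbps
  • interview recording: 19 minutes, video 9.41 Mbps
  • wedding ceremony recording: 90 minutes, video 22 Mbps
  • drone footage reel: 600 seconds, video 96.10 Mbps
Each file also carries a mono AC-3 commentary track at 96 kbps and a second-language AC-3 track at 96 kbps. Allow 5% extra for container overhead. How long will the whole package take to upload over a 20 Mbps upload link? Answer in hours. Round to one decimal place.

Audio total: 96 + 96 = 192 kbps = 0.192 Mbps.
dashcam clip: 7.182 Mbps × 660 s × 1.05 = 4977.1 Mb
security camera export: 4.592 Mbps × 5040 s × 1.05 = 24300.9 Mb
interview recording: 9.602 Mbps × 1140 s × 1.05 = 11493.6 Mb
wedding ceremony recording: 22.192 Mbps × 5400 s × 1.05 = 125828.6 Mb
drone footage reel: 96.292 Mbps × 600 s × 1.05 = 60664.0 Mb
Total: 227264.2 Mb = 28408.0 MB.
At 20 Mbps: 227264.2 / 20 = 11363 s ≈ 3.16 hours.

3.2 hours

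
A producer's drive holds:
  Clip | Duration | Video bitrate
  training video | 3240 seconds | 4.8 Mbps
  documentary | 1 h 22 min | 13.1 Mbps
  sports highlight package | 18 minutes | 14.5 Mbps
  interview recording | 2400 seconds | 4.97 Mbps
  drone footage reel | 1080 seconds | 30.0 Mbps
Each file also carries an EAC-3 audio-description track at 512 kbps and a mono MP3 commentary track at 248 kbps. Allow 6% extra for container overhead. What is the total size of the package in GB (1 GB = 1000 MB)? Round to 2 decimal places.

Audio total: 512 + 248 = 760 kbps = 0.760 Mbps.
training video: 5.560 Mbps × 3240 s × 1.06 = 19095.3 Mb
documentary: 13.860 Mbps × 4920 s × 1.06 = 72282.7 Mb
sports highlight package: 15.260 Mbps × 1080 s × 1.06 = 17469.6 Mb
interview recording: 5.730 Mbps × 2400 s × 1.06 = 14577.1 Mb
drone footage reel: 30.760 Mbps × 1080 s × 1.06 = 35214.0 Mb
Total: 158638.8 Mb = 19829.8 MB.
= 19.83 GB.

19.83 GB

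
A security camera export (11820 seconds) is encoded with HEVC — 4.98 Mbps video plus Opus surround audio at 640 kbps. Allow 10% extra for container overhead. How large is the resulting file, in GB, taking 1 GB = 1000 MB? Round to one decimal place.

Audio: 640 kbps = 0.640 Mbps.
Total bitrate: 4.98 + 0.640 = 5.620 Mbps.
Stream data: 5.620 Mbps × 11820 s = 66428.4 Mb.
With 10% container overhead: ×1.10.
73,071 Mb ÷ 8 = 9,134 MB → 9.134 GB.

9.1 GB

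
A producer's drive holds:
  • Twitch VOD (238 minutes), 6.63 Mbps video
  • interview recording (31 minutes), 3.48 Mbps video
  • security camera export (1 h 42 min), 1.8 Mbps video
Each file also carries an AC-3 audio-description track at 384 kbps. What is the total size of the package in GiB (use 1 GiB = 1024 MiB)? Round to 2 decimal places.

Audio: 384 kbps = 0.384 Mbps.
Twitch VOD: 7.014 Mbps × 14280 s = 100159.9 Mb
interview recording: 3.864 Mbps × 1860 s = 7187.0 Mb
security camera export: 2.184 Mbps × 6120 s = 13366.1 Mb
Total: 120713.0 Mb = 15089.1 MB.
= 14.05 GiB.

14.05 GiB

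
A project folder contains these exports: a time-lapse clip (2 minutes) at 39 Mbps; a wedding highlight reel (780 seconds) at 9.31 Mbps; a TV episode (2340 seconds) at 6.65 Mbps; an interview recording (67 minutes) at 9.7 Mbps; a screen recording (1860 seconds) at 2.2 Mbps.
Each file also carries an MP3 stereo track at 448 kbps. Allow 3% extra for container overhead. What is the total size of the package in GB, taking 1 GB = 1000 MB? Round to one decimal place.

Audio: 448 kbps = 0.448 Mbps.
time-lapse clip: 39.448 Mbps × 120 s × 1.03 = 4875.8 Mb
wedding highlight reel: 9.758 Mbps × 780 s × 1.03 = 7839.6 Mb
TV episode: 7.098 Mbps × 2340 s × 1.03 = 17107.6 Mb
interview recording: 10.148 Mbps × 4020 s × 1.03 = 42018.8 Mb
screen recording: 2.648 Mbps × 1860 s × 1.03 = 5073.0 Mb
Total: 76914.8 Mb = 9614.3 MB.
= 9.614 GB.

9.6 GB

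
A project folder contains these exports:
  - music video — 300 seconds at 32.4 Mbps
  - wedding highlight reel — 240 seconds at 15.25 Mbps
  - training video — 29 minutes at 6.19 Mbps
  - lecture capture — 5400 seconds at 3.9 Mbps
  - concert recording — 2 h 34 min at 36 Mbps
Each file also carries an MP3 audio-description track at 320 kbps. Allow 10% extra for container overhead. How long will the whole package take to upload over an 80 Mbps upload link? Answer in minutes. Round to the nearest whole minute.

88 minutes

Audio: 320 kbps = 0.320 Mbps.
music video: 32.720 Mbps × 300 s × 1.10 = 10797.6 Mb
wedding highlight reel: 15.570 Mbps × 240 s × 1.10 = 4110.5 Mb
training video: 6.510 Mbps × 1740 s × 1.10 = 12460.1 Mb
lecture capture: 4.220 Mbps × 5400 s × 1.10 = 25066.8 Mb
concert recording: 36.320 Mbps × 9240 s × 1.10 = 369156.5 Mb
Total: 421591.5 Mb = 52698.9 MB.
At 80 Mbps: 421591.5 / 80 = 5270 s ≈ 87.8 minutes.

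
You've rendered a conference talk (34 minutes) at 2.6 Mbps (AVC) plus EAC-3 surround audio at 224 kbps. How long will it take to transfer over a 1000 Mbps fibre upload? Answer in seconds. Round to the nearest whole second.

6 seconds

34 min = 2040 s
Audio: 224 kbps = 0.224 Mbps.
Total bitrate: 2.824 Mbps.
File: 2.824 Mbps × 2040 s = 5761.0 Mb.
At 1000 Mbps: 5761.0 / 1000 = 5.8 s ≈ 5.76 seconds.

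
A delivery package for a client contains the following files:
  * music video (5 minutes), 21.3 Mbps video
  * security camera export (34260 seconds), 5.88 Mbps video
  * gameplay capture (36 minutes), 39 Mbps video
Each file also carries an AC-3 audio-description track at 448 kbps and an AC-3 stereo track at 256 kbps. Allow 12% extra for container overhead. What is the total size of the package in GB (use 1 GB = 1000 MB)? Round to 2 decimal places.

44.51 GB

Audio total: 448 + 256 = 704 kbps = 0.704 Mbps.
music video: 22.004 Mbps × 300 s × 1.12 = 7393.3 Mb
security camera export: 6.584 Mbps × 34260 s × 1.12 = 252636.0 Mb
gameplay capture: 39.704 Mbps × 2160 s × 1.12 = 96051.9 Mb
Total: 356081.2 Mb = 44510.2 MB.
= 44.51 GB.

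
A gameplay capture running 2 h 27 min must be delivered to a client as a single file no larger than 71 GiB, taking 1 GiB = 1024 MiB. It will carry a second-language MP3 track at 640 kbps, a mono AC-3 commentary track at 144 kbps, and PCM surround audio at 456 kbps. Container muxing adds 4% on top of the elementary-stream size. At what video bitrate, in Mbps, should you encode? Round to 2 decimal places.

Budget: 71 GiB = 609885.4 Mb.
Stream payload after overhead: 609885.4 / 1.04 = 586428.2 Mb.
2 h 27 min = 147 min = 8820 s
Total bitrate budget: 586428.2 Mb / 8820 s = 66.488 Mbps.
Audio total: 640 + 144 + 456 = 1240 kbps = 1.240 Mbps.
Video: 66.488 − 1.240 = 65.248 Mbps.

65.25 Mbps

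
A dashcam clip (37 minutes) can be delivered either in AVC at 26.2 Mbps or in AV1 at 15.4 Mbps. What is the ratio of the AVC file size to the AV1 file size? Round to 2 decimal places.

1.70

37 min = 2220 s
AVC: 26.200 Mbps × 2220 s = 58164.0 Mb = 7.271 GB.
AV1: 15.400 Mbps × 2220 s = 34188.0 Mb = 4.274 GB.
Ratio: 7.271 / 4.274 = 1.701.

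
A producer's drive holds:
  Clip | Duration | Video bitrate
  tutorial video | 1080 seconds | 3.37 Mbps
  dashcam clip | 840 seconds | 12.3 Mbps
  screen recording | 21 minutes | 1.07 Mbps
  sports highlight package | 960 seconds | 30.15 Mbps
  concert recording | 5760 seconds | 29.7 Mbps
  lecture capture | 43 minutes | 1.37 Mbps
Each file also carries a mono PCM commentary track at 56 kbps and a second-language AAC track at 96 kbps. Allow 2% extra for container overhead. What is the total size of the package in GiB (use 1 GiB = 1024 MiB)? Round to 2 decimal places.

26.21 GiB

Audio total: 56 + 96 = 152 kbps = 0.152 Mbps.
tutorial video: 3.522 Mbps × 1080 s × 1.02 = 3879.8 Mb
dashcam clip: 12.452 Mbps × 840 s × 1.02 = 10668.9 Mb
screen recording: 1.222 Mbps × 1260 s × 1.02 = 1570.5 Mb
sports highlight package: 30.302 Mbps × 960 s × 1.02 = 29671.7 Mb
concert recording: 29.852 Mbps × 5760 s × 1.02 = 175386.5 Mb
lecture capture: 1.522 Mbps × 2580 s × 1.02 = 4005.3 Mb
Total: 225182.7 Mb = 28147.8 MB.
= 26.21 GiB.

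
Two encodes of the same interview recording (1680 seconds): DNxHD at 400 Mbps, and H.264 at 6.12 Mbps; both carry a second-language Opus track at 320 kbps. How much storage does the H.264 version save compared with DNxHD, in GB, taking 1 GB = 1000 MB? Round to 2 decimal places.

Audio: 320 kbps = 0.320 Mbps.
DNxHD: 400.320 Mbps × 1680 s = 672537.6 Mb = 84.067 GB.
H.264: 6.440 Mbps × 1680 s = 10819.2 Mb = 1.352 GB.
Saving: 84.067 − 1.352 = 82.715 GB.

82.71 GB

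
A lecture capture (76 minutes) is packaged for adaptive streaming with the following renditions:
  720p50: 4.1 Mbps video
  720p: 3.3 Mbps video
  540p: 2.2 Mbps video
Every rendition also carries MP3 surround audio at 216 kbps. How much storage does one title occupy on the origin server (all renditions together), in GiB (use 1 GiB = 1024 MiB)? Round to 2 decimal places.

5.44 GiB

76 min = 4560 s
Audio: 216 kbps = 0.216 Mbps.
Sum of rendition bitrates: (4.1+0.216) + (3.3+0.216) + (2.2+0.216) = 10.248 Mbps.
× 4560 s = 46,731 Mb = 5,841 MB = 5.440 GiB.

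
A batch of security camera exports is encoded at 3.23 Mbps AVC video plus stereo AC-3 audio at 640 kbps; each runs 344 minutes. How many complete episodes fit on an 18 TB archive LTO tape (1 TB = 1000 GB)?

1802

344 min = 20640 s
Audio: 640 kbps = 0.640 Mbps.
Total bitrate: 3.870 Mbps.
Per item: 3.870 Mbps × 20640 s = 79,877 Mb = 9,985 MB.
Capacity: 18 TB = 144,000,000 Mb; 1802.78 items → 1802 complete.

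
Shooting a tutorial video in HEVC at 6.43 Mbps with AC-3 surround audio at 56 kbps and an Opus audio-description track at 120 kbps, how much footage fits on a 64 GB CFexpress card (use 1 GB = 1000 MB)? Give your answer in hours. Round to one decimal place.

21.5 hours

Audio total: 56 + 120 = 176 kbps = 0.176 Mbps.
Total bitrate: 6.43 + 0.176 = 6.606 Mbps.
Capacity: 64 GB = 512,000 Mb.
Recording time: 512,000 / 6.606 = 77,505 s ≈ 21.5 hours.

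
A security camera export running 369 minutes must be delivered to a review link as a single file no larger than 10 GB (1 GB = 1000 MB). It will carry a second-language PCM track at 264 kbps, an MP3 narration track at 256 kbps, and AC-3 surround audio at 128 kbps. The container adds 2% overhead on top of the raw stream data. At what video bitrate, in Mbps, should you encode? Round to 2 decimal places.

2.89 Mbps

Budget: 10 GB = 80000.0 Mb.
Stream payload after overhead: 80000.0 / 1.02 = 78431.4 Mb.
369 min = 22140 s
Total bitrate budget: 78431.4 Mb / 22140 s = 3.543 Mbps.
Audio total: 264 + 256 + 128 = 648 kbps = 0.648 Mbps.
Video: 3.543 − 0.648 = 2.895 Mbps.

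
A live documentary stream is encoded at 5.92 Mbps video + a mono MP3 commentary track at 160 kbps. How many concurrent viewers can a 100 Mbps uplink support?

Audio: 160 kbps = 0.160 Mbps.
Per-viewer media rate: 6.080 Mbps.
100 Mbps = 100.0 Mbps; 100.0 / 6.080 = 16.45 → 16 viewers.

16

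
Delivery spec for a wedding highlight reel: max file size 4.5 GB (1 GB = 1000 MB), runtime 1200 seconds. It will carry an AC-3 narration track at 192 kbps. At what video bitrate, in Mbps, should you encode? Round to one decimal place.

Budget: 4.5 GB = 36000.0 Mb.
Total bitrate budget: 36000.0 Mb / 1200 s = 30.000 Mbps.
Audio: 192 kbps = 0.192 Mbps.
Video: 30.000 − 0.192 = 29.808 Mbps.

29.8 Mbps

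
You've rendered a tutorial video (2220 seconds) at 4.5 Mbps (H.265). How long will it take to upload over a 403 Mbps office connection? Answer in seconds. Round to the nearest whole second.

25 seconds

File: 4.500 Mbps × 2220 s = 9990.0 Mb.
At 403 Mbps: 9990.0 / 403 = 24.8 s ≈ 24.8 seconds.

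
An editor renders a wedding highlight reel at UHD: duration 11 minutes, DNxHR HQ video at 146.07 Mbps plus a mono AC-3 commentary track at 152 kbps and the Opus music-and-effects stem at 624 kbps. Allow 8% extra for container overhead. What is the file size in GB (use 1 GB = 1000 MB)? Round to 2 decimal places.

11 min = 660 s
Audio total: 152 + 624 = 776 kbps = 0.776 Mbps.
Total bitrate: 146.07 + 0.776 = 146.846 Mbps.
Stream data: 146.846 Mbps × 660 s = 96918.4 Mb.
With 8% container overhead: ×1.08.
104,672 Mb ÷ 8 = 13,084 MB → 13.08 GB.

13.08 GB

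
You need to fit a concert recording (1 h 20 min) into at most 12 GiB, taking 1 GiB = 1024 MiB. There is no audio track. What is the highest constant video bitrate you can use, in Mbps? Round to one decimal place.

Budget: 12 GiB = 103079.2 Mb.
1 h 20 min = 80 min = 4800 s
Total bitrate budget: 103079.2 Mb / 4800 s = 21.475 Mbps.

21.5 Mbps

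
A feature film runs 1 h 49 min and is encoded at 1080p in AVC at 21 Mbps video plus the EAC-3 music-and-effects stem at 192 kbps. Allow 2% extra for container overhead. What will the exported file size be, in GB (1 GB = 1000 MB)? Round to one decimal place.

17.7 GB

1 h 49 min = 109 min = 6540 s
Audio: 192 kbps = 0.192 Mbps.
Total bitrate: 21 + 0.192 = 21.192 Mbps.
Stream data: 21.192 Mbps × 6540 s = 138595.7 Mb.
With 2% container overhead: ×1.02.
141,368 Mb ÷ 8 = 17,671 MB → 17.67 GB.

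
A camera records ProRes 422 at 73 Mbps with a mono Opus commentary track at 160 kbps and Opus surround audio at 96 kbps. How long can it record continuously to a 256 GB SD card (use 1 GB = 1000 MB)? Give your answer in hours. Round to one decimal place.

7.8 hours

Audio total: 160 + 96 = 256 kbps = 0.256 Mbps.
Total bitrate: 73 + 0.256 = 73.256 Mbps.
Capacity: 256 GB = 2,048,000 Mb.
Recording time: 2,048,000 / 73.256 = 27,957 s ≈ 7.77 hours.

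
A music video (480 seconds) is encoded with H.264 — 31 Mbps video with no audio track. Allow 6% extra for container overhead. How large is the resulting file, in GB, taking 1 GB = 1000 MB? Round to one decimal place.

Total bitrate: 31 Mbps.
Stream data: 31.000 Mbps × 480 s = 14880.0 Mb.
With 6% container overhead: ×1.06.
15,773 Mb ÷ 8 = 1,972 MB → 1.972 GB.

2.0 GB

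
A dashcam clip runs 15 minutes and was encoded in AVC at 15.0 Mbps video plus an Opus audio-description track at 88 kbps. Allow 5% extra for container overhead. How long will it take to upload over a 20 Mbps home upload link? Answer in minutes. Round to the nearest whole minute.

15 min = 900 s
Audio: 88 kbps = 0.088 Mbps.
Total bitrate: 15.088 Mbps.
File: 15.088 Mbps × 900 s = 13579.2 Mb.
With 5% container overhead: ×1.05. → 14258.2 Mb.
At 20 Mbps: 14258.2 / 20 = 712.9 s ≈ 11.9 minutes.

12 minutes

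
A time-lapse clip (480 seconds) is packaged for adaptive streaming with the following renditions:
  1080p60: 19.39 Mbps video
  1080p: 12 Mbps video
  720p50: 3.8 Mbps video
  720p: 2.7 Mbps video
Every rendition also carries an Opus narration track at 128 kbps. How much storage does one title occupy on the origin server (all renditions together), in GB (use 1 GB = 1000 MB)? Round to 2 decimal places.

2.30 GB

Audio: 128 kbps = 0.128 Mbps.
Sum of rendition bitrates: (19.39+0.128) + (12+0.128) + (3.8+0.128) + (2.7+0.128) = 38.402 Mbps.
× 480 s = 18,433 Mb = 2,304 MB = 2.304 GB.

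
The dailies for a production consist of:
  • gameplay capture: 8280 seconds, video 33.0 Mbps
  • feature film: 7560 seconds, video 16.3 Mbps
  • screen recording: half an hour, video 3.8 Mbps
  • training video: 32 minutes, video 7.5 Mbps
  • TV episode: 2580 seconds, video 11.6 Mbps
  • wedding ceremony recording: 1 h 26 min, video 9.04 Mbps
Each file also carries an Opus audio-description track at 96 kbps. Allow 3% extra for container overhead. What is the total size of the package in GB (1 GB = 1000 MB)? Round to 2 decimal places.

63.98 GB

Audio: 96 kbps = 0.096 Mbps.
gameplay capture: 33.096 Mbps × 8280 s × 1.03 = 282255.9 Mb
feature film: 16.396 Mbps × 7560 s × 1.03 = 127672.4 Mb
screen recording: 3.896 Mbps × 1800 s × 1.03 = 7223.2 Mb
training video: 7.596 Mbps × 1920 s × 1.03 = 15021.8 Mb
TV episode: 11.696 Mbps × 2580 s × 1.03 = 31081.0 Mb
wedding ceremony recording: 9.136 Mbps × 5160 s × 1.03 = 48556.0 Mb
Total: 511810.3 Mb = 63976.3 MB.
= 63.98 GB.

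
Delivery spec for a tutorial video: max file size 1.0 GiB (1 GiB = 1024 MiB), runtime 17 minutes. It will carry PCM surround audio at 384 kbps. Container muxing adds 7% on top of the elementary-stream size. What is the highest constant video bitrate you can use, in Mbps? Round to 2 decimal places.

Budget: 1.0 GiB = 8589.9 Mb.
Stream payload after overhead: 8589.9 / 1.07 = 8028.0 Mb.
17 min = 1020 s
Total bitrate budget: 8028.0 Mb / 1020 s = 7.871 Mbps.
Audio: 384 kbps = 0.384 Mbps.
Video: 7.871 − 0.384 = 7.487 Mbps.

7.49 Mbps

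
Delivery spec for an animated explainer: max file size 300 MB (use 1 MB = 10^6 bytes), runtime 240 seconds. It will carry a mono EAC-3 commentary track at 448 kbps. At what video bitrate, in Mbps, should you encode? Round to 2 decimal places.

9.55 Mbps

Budget: 300 MB = 2400.0 Mb.
Total bitrate budget: 2400.0 Mb / 240 s = 10.000 Mbps.
Audio: 448 kbps = 0.448 Mbps.
Video: 10.000 − 0.448 = 9.552 Mbps.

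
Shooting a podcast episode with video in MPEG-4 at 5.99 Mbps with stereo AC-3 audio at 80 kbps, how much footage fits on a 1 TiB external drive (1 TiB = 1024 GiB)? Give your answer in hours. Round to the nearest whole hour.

Audio: 80 kbps = 0.080 Mbps.
Total bitrate: 5.99 + 0.080 = 6.070 Mbps.
Capacity: 1 TiB = 8,796,093 Mb.
Recording time: 8,796,093 / 6.070 = 1,449,109 s ≈ 403 hours.

403 hours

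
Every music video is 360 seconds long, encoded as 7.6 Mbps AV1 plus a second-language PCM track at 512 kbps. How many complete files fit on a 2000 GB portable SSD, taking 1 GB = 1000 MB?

5478

Audio: 512 kbps = 0.512 Mbps.
Total bitrate: 8.112 Mbps.
Per item: 8.112 Mbps × 360 s = 2,920 Mb = 365.0 MB.
Capacity: 2000 GB = 16,000,000 Mb; 5478.85 items → 5478 complete.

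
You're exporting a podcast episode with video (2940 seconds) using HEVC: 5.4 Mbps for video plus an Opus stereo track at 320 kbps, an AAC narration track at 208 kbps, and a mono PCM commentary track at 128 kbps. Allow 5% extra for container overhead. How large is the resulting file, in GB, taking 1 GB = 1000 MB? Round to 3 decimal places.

Audio total: 320 + 208 + 128 = 656 kbps = 0.656 Mbps.
Total bitrate: 5.4 + 0.656 = 6.056 Mbps.
Stream data: 6.056 Mbps × 2940 s = 17804.6 Mb.
With 5% container overhead: ×1.05.
18,695 Mb ÷ 8 = 2,337 MB → 2.337 GB.

2.337 GB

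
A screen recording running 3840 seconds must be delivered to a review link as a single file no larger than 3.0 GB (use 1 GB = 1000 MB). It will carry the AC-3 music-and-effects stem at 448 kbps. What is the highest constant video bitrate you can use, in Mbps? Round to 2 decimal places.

5.80 Mbps

Budget: 3.0 GB = 24000.0 Mb.
Total bitrate budget: 24000.0 Mb / 3840 s = 6.250 Mbps.
Audio: 448 kbps = 0.448 Mbps.
Video: 6.250 − 0.448 = 5.802 Mbps.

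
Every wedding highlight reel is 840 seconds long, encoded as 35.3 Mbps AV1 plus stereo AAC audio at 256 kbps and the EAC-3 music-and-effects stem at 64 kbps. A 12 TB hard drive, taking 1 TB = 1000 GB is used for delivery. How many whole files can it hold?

Audio total: 256 + 64 = 320 kbps = 0.320 Mbps.
Total bitrate: 35.620 Mbps.
Per item: 35.620 Mbps × 840 s = 29,921 Mb = 3,740 MB.
Capacity: 12 TB = 96,000,000 Mb; 3208.47 items → 3208 complete.

3208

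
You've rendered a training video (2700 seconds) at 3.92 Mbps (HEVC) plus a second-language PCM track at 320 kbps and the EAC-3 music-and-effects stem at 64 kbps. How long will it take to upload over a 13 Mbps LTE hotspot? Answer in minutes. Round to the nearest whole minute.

15 minutes

Audio total: 320 + 64 = 384 kbps = 0.384 Mbps.
Total bitrate: 4.304 Mbps.
File: 4.304 Mbps × 2700 s = 11620.8 Mb.
At 13 Mbps: 11620.8 / 13 = 893.9 s ≈ 14.9 minutes.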